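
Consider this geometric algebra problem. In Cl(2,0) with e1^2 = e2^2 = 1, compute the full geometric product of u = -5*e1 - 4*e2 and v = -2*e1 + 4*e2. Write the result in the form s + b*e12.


Expand: (-5*e1 - 4*e2)(-2*e1 + 4*e2)
= (-5)*(-2)*e1e1 + (-5)*4*e1e2 + (-4)*(-2)*e2e1 + (-4)*4*e2e2
Using e1^2 = e2^2 = 1, e2e1 = -e1e2:
Scalar part s = (-5)*(-2) + (-4)*4 = 10 + (-16) = -6
Bivector part b = (-5)*4 - (-4)*(-2) = -20 - 8 = -28
uv = -6 - 28*e12


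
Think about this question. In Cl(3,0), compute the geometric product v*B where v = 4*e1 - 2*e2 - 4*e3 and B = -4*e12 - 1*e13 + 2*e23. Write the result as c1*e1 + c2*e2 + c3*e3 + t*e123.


vB has grade-1 (vector) and grade-3 (trivector) parts: vB = (v _| B) + (v ^ B).
Vector part <vB>_1:
  e1: -v2*b12 - v3*b13 = -(-2)*(-4) - (-4)*(-1) = -12
  e2: v1*b12 - v3*b23 = (4)*(-4) - (-4)*(2) = -8
  e3: v1*b13 + v2*b23 = (4)*(-1) + (-2)*(2) = -8
Trivector part <vB>_3:
  e123: v1*b23 - v2*b13 + v3*b12 = (4)*(2) - (-2)*(-1) + (-4)*(-4) = 22
vB = -12*e1 - 8*e2 - 8*e3 + 22*e123


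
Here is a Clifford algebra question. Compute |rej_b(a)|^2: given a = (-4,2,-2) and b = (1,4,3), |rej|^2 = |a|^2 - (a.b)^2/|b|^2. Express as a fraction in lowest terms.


|a|^2 = (-4)^2 + 2^2 + (-2)^2 = 24
|b|^2 = 1^2 + 4^2 + 3^2 = 26
a . b = (-4)*1 + 2*4 + (-2)*3 = -2
(a.b)^2 = (-2)^2 = 4
|rej|^2 = 24 - 4/26
= (624 - 4)/26
= 620/26
In lowest terms: 310/13


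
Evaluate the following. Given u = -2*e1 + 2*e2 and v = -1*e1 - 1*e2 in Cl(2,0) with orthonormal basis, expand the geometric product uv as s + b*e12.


Expand: (-2*e1 + 2*e2)(-1*e1 - 1*e2)
= (-2)*(-1)*e1e1 + (-2)*(-1)*e1e2 + 2*(-1)*e2e1 + 2*(-1)*e2e2
Using e1^2 = e2^2 = 1, e2e1 = -e1e2:
Scalar part s = (-2)*(-1) + 2*(-1) = 2 + (-2) = 0
Bivector part b = (-2)*(-1) - 2*(-1) = 2 - (-2) = 4
uv = 0 + 4*e12


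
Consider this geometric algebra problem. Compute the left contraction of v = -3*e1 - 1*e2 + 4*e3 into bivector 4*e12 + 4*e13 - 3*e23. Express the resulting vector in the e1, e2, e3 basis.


Left contraction v _| B = <vB>_1 (grade-1 part of the geometric product vB).
Using e1_|e12 = e2, e2_|e12 = -e1, e1_|e13 = e3, e3_|e13 = -e1, e2_|e23 = e3, e3_|e23 = -e2:
e1 coeff: -v2*b12 - v3*b13 = -(-1)*(4) - (4)*(4) = -12
e2 coeff: v1*b12 - v3*b23 = (-3)*(4) - (4)*(-3) = 0
e3 coeff: v1*b13 + v2*b23 = (-3)*(4) + (-1)*(-3) = -9
v _| B = -12*e1 + 0*e2 - 9*e3


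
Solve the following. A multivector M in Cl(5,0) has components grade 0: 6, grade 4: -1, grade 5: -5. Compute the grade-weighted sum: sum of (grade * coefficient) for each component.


Grade-weighted sum = sum of grade_k * coefficient_k
0*6 = 0
4*(-1) = -4
5*(-5) = -25
Total = 0 + (-4) + (-25) = -29


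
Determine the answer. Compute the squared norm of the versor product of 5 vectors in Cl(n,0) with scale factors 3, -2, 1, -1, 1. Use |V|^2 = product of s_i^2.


Each vector v_i has |v_i|^2 = s_i^2
Squared scales: 3^2 = 9, (-2)^2 = 4, 1^2 = 1, (-1)^2 = 1, 1^2 = 1
|V|^2 = 9 * 4 * 1 * 1 * 1
= 36


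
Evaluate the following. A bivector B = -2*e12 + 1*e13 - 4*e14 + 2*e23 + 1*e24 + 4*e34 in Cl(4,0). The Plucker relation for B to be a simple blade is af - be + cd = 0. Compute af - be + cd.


Plucker relation: af - be + cd
a*f = (-2)*4 = -8
b*e = 1*1 = 1
c*d = (-4)*2 = -8
af - be + cd = -8 - 1 + (-8)
= -17


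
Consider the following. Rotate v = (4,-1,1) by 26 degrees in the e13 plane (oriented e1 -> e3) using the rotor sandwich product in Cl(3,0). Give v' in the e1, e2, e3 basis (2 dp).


Rotor R = cos(13deg) - sin(13deg)*e13
Rotation angle theta = 2 * 13 = 26 degrees in the e13 plane (e1 -> e3).
The component perpendicular to the plane (e2) is invariant: v'_2 = v2 = -1.00
cos(26deg) = 0.8988, sin(26deg) = 0.4384
v'_1 = v1*cos(theta) - v3*sin(theta) = 4*0.8988 - 1*0.4384 = 3.16
v'_3 = v1*sin(theta) + v3*cos(theta) = 4*0.4384 + 1*0.8988 = 2.65
v' = 3.16*e1 - 1.00*e2 + 2.65*e3


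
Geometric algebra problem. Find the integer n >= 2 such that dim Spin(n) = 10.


dim Spin(n) = dim so(n) = n(n-1)/2.
Solve n(n-1)/2 = 10, i.e. n^2 - n - 20 = 0.
Discriminant = 1 + 8*10 = 81
n = (1 + sqrt(81))/2 = (1 + 9)/2 = 5


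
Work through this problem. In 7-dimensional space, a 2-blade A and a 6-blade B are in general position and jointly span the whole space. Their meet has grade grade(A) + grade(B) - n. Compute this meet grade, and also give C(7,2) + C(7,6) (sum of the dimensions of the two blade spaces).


Meet grade = grade(A) + grade(B) - n
= 2 + 6 - 7 = 1
C(7,2) = 21
C(7,6) = 7
dim_A + dim_B = 21 + 7 = 28


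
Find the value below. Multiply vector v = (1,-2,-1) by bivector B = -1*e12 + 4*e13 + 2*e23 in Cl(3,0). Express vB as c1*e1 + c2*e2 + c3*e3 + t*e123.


vB has grade-1 (vector) and grade-3 (trivector) parts: vB = (v _| B) + (v ^ B).
Vector part <vB>_1:
  e1: -v2*b12 - v3*b13 = -(-2)*(-1) - (-1)*(4) = 2
  e2: v1*b12 - v3*b23 = (1)*(-1) - (-1)*(2) = 1
  e3: v1*b13 + v2*b23 = (1)*(4) + (-2)*(2) = 0
Trivector part <vB>_3:
  e123: v1*b23 - v2*b13 + v3*b12 = (1)*(2) - (-2)*(4) + (-1)*(-1) = 11
vB = 2*e1 + 1*e2 + 0*e3 + 11*e123


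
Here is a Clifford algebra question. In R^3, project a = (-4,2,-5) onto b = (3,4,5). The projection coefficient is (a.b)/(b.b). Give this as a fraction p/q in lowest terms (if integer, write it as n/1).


Projection coefficient = (a . b) / (b . b)
a . b = (-4)*3 + 2*4 + (-5)*5
= -12 + 8 + (-25) = -29
b . b = 3^2 + 4^2 + 5^2
= 9 + 16 + 25 = 50
Coefficient = -29/50
In lowest terms: -29/50


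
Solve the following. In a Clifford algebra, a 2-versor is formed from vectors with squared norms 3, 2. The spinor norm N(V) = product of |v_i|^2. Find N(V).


Spinor norm N(V) = |v1|^2 * |v2|^2 * ... * |v2|^2
= 3 * 2
Running product: 3, 6
N(V) = 6


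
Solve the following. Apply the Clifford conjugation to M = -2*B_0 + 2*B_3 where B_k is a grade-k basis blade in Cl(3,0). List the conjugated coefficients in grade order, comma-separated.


Clifford conjugate sign for grade k: (-1)^(k(k+1)/2)
Grade 0: (-1)^(0*1/2) = (-1)^0 = 1, coeff -2 -> -2
Grade 3: (-1)^(3*4/2) = (-1)^6 = 1, coeff 2 -> 2
Conjugated coefficients: -2, 2


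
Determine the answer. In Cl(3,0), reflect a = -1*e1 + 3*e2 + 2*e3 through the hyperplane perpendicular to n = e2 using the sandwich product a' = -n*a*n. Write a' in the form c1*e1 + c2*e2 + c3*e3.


Reflection formula: a' = -n*a*n, with n = e2 (unit vector, n^2 = 1).
For reflection through hyperplane perp to e2:
The component along e2 flips sign, others stay.
a = (-1, 3, 2)
a' = (-1, -3, 2)
a' = -1*e1 - 3*e2 + 2*e3


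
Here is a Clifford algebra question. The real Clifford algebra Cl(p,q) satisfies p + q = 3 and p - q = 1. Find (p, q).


We need p + q = 3 and p - q = 1.
Adding: 2p = 3 + 1 = 4, so p = 2.
Then q = 3 - 2 = 1.
(p, q) = (2, 1)


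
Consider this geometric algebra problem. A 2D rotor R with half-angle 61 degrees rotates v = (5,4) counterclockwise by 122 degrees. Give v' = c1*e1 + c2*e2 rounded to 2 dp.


Rotor R = cos(61deg) - sin(61deg)*e12
Rotation angle theta = 2 * 61 = 122 degrees
v' = R*v*~R rotates v by theta.
cos(122deg) = -0.5299, sin(122deg) = 0.8480
v'_1 = 5*cos(122deg) - 4*sin(122deg)
= 5*(-0.5299) - 4*0.8480
= -6.04
v'_2 = 5*sin(122deg) + 4*cos(122deg)
= 5*0.8480 + 4*(-0.5299)
= 2.12
v' = -6.04*e1 + 2.12*e2


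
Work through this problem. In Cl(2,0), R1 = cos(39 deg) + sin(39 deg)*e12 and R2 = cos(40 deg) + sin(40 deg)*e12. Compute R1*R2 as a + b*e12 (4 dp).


Same-plane rotors commute and their half-angles add:
R1*R2 = cos(a1 + a2) + sin(a1 + a2)*e12.
a1 + a2 = 39 + 40 = 79 deg
cos(79 deg) = 0.1908
sin(79 deg) = 0.9816
R1*R2 = 0.1908 + 0.9816*e12


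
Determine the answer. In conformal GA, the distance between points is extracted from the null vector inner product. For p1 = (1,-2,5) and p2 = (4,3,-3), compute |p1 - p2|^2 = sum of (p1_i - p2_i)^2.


p1 - p2 = (-3, -5, 8)
|p1 - p2|^2 = (-3)^2 + (-5)^2 + 8^2
= 9 + 25 + 64
= 98


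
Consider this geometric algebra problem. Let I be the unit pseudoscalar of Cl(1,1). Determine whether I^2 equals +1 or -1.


The pseudoscalar I = e1...e_n (product of all n generators) of Cl(p,q) satisfies I^2 = (-1)^(q + n(n-1)/2).
p = 1, q = 1, n = p + q = 2
n(n-1)/2 = 2 * 1 / 2 = 1
Exponent = q + n(n-1)/2 = 1 + 1 = 2
I^2 = (-1)^2 = +1


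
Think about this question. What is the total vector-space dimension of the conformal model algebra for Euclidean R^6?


The conformal model of R^6 uses Cl(7,1): the 6 Euclidean generators plus two extra orthogonal generators e+ (e+^2 = +1) and e- (e-^2 = -1), from which the null vectors e0, einf are built.
Number of generators m = 6 + 2 = 8.
dim Cl(p,q) = 2^m = 2^8 = 256


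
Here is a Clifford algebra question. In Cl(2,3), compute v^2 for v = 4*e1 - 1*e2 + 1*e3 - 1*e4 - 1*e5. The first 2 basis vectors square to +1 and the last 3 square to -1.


v^2 = sum of c_i^2 * e_i^2
Positive signature terms (e_i^2 = +1): 4^2 + (-1)^2 = 17
Negative signature terms (e_j^2 = -1): 1^2 + (-1)^2 + (-1)^2 = 3
v^2 = 17 - 3 = 14


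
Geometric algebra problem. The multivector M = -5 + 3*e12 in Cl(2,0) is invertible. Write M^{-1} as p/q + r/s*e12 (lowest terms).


M = -5 + 3*e12, where e12^2 = -1.
Since M commutes with its reverse ~M = a - b*e12, M * ~M = a^2 - b^2*e12^2 = a^2 + b^2.
So M^{-1} = ~M / (a^2 + b^2) = (a - b*e12)/(a^2 + b^2).
a^2 + b^2 = 25 + 9 = 34
Scalar part = -5/34 = -5/34
Bivector coeff = -3/34 = -3/34
M^{-1} = -5/34 - 3/34*e12


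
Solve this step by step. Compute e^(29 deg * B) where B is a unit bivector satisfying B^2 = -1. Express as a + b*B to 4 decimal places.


For a unit bivector B with B^2 = -1, the exponential series gives
e^(theta*B) = cos(theta) + sin(theta)*B (the GA analogue of Euler's formula).
theta = 29 degrees = 0.506145 rad
cos(29 deg) = 0.8746
sin(29 deg) = 0.4848
exp(theta*B) = 0.8746 + 0.4848*B


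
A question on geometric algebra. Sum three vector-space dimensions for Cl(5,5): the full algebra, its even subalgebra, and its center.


n = 5 + 5 = 10
Total dim = 2^10 = 1024
Even subalgebra dim = 2^9 = 512
n is even, so center dim = 1
Sum = 1024 + 512 + 1 = 1537


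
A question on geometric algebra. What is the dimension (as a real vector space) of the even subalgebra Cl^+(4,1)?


Even subalgebra dimension = 2^(n-1)
n = 4 + 1 = 5
2^(5 - 1) = 2^4 = 16
Verification: sum of C(5,k) for even k = 1 + 10 + 5 = 16
Result = 16


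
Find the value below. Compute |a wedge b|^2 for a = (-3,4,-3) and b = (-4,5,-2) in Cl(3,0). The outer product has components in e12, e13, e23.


a wedge b = (a1*b2 - a2*b1)*e12 + (a1*b3 - a3*b1)*e13 + (a2*b3 - a3*b2)*e23
e12 coeff: (-3)*5 - 4*(-4) = -15 - (-16) = 1
e13 coeff: (-3)*(-2) - (-3)*(-4) = 6 - 12 = -6
e23 coeff: 4*(-2) - (-3)*5 = -8 - (-15) = 7
|a wedge b|^2 = 1^2 + (-6)^2 + 7^2
= 1 + 36 + 49
= 86


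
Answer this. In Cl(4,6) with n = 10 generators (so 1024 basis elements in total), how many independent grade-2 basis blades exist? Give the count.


Number of grade-k basis blades in Cl(p,q) with n = p + q is C(n, k).
n = 4 + 6 = 10
C(10, 2) = 10! / (2! * 8!)
= 3628800 / (2 * 40320)
= 45


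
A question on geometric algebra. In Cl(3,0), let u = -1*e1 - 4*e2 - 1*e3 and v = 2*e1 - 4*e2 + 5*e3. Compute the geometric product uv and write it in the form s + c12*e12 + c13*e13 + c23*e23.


In Cl(3,0): e_i^2 = 1, e_ie_j = -e_je_i for i != j.
Scalar part = u . v = (-1)*2 + (-4)*(-4) + (-1)*5
= -2 + 16 + (-5) = 9
e12 coeff = (-1)*(-4) - (-4)*2 = 4 - (-8) = 12
e13 coeff = (-1)*5 - (-1)*2 = -5 - (-2) = -3
e23 coeff = (-4)*5 - (-1)*(-4) = -20 - 4 = -24
uv = 9 + 12*e12 - 3*e13 - 24*e23


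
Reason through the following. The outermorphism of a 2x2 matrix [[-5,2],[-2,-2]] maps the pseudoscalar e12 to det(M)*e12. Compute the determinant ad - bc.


The outermorphism of a linear map f sends e1^e2 to f(e1)^f(e2).
f(e1) = -5*e1 - 2*e2
f(e2) = 2*e1 - 2*e2
f(e1) ^ f(e2) = (-5*e1 - 2*e2) ^ (2*e1 - 2*e2)
= (-5)*(-2)*e12 + (-2)*2*e21
= (10 - (-4))*e12
= 14*e12
Coefficient = 14


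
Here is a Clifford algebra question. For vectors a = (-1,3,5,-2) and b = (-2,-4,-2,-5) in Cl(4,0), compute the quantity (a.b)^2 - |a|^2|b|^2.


a . b = (-1)*(-2) + 3*(-4) + 5*(-2) + (-2)*(-5)
= 2 + (-12) + (-10) + 10 = -10
|a|^2 = (-1)^2 + 3^2 + 5^2 + (-2)^2 = 39
|b|^2 = (-2)^2 + (-4)^2 + (-2)^2 + (-5)^2 = 49
(a.b)^2 = (-10)^2 = 100
|a|^2 * |b|^2 = 39 * 49 = 1911
Result = 100 - 1911 = -1811


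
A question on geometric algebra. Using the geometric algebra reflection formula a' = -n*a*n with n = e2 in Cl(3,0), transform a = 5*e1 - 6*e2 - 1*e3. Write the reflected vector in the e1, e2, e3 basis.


Reflection formula: a' = -n*a*n, with n = e2 (unit vector, n^2 = 1).
For reflection through hyperplane perp to e2:
The component along e2 flips sign, others stay.
a = (5, -6, -1)
a' = (5, 6, -1)
a' = 5*e1 + 6*e2 - 1*e3


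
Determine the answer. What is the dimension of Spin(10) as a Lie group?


Spin(n) double-covers SO(n); both have Lie algebra so(n) of dimension n(n-1)/2.
n = 10
n(n-1) = 10 * 9 = 90
dim Spin(10) = 90/2 = 45


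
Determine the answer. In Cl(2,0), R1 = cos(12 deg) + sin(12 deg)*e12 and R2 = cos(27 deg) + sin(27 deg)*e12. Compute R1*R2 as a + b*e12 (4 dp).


Same-plane rotors commute and their half-angles add:
R1*R2 = cos(a1 + a2) + sin(a1 + a2)*e12.
a1 + a2 = 12 + 27 = 39 deg
cos(39 deg) = 0.7771
sin(39 deg) = 0.6293
R1*R2 = 0.7771 + 0.6293*e12


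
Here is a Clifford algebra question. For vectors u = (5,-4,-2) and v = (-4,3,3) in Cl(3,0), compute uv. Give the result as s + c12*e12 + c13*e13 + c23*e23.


In Cl(3,0): e_i^2 = 1, e_ie_j = -e_je_i for i != j.
Scalar part = u . v = 5*(-4) + (-4)*3 + (-2)*3
= -20 + (-12) + (-6) = -38
e12 coeff = 5*3 - (-4)*(-4) = 15 - 16 = -1
e13 coeff = 5*3 - (-2)*(-4) = 15 - 8 = 7
e23 coeff = (-4)*3 - (-2)*3 = -12 - (-6) = -6
uv = -38 - 1*e12 + 7*e13 - 6*e23


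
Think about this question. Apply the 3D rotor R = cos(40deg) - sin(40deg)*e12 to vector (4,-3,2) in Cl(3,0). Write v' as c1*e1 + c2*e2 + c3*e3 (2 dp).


Rotor R = cos(40deg) - sin(40deg)*e12
Rotation angle theta = 2 * 40 = 80 degrees in the e12 plane (e1 -> e2).
The component perpendicular to the plane (e3) is invariant: v'_3 = v3 = 2.00
cos(80deg) = 0.1736, sin(80deg) = 0.9848
v'_1 = v1*cos(theta) - v2*sin(theta) = 4*0.1736 - (-3)*0.9848 = 3.65
v'_2 = v1*sin(theta) + v2*cos(theta) = 4*0.9848 + (-3)*0.1736 = 3.42
v' = 3.65*e1 + 3.42*e2 + 2.00*e3


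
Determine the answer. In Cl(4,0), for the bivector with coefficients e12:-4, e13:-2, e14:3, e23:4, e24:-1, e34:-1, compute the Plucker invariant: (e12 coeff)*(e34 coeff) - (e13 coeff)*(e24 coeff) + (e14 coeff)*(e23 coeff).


Plucker relation: af - be + cd
a*f = (-4)*(-1) = 4
b*e = (-2)*(-1) = 2
c*d = 3*4 = 12
af - be + cd = 4 - 2 + 12
= 14


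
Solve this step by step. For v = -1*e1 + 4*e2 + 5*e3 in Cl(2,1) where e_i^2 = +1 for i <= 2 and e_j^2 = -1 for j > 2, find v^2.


v^2 = sum of c_i^2 * e_i^2
Positive signature terms (e_i^2 = +1): (-1)^2 + 4^2 = 17
Negative signature terms (e_j^2 = -1): 5^2 = 25
v^2 = 17 - 25 = -8


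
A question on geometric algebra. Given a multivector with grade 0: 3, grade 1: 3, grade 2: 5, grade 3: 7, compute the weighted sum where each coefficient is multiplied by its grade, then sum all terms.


Grade-weighted sum = sum of grade_k * coefficient_k
0*3 = 0
1*3 = 3
2*5 = 10
3*7 = 21
Total = 0 + 3 + 10 + 21 = 34


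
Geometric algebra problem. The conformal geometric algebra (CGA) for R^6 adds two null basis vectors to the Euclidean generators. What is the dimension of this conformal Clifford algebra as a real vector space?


The conformal model of R^6 uses Cl(7,1): the 6 Euclidean generators plus two extra orthogonal generators e+ (e+^2 = +1) and e- (e-^2 = -1), from which the null vectors e0, einf are built.
Number of generators m = 6 + 2 = 8.
dim Cl(p,q) = 2^m = 2^8 = 256


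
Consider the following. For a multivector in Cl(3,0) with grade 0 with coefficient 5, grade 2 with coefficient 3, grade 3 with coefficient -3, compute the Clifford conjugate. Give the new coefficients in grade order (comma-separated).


Clifford conjugate sign for grade k: (-1)^(k(k+1)/2)
Grade 0: (-1)^(0*1/2) = (-1)^0 = 1, coeff 5 -> 5
Grade 2: (-1)^(2*3/2) = (-1)^3 = -1, coeff 3 -> -3
Grade 3: (-1)^(3*4/2) = (-1)^6 = 1, coeff -3 -> -3
Conjugated coefficients: 5, -3, -3


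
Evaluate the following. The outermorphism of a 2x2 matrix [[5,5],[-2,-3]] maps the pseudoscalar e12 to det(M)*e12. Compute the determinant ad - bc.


The outermorphism of a linear map f sends e1^e2 to f(e1)^f(e2).
f(e1) = 5*e1 - 2*e2
f(e2) = 5*e1 - 3*e2
f(e1) ^ f(e2) = (5*e1 - 2*e2) ^ (5*e1 - 3*e2)
= 5*(-3)*e12 + (-2)*5*e21
= (-15 - (-10))*e12
= -5*e12
Coefficient = -5


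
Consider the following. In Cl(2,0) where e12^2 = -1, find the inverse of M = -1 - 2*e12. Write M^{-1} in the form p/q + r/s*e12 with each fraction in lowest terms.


M = -1 - 2*e12, where e12^2 = -1.
Since M commutes with its reverse ~M = a - b*e12, M * ~M = a^2 - b^2*e12^2 = a^2 + b^2.
So M^{-1} = ~M / (a^2 + b^2) = (a - b*e12)/(a^2 + b^2).
a^2 + b^2 = 1 + 4 = 5
Scalar part = -1/5 = -1/5
Bivector coeff = 2/5 = 2/5
M^{-1} = -1/5 + 2/5*e12


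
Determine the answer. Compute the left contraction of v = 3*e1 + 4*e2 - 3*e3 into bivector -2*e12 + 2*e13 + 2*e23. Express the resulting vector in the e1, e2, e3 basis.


Left contraction v _| B = <vB>_1 (grade-1 part of the geometric product vB).
Using e1_|e12 = e2, e2_|e12 = -e1, e1_|e13 = e3, e3_|e13 = -e1, e2_|e23 = e3, e3_|e23 = -e2:
e1 coeff: -v2*b12 - v3*b13 = -(4)*(-2) - (-3)*(2) = 14
e2 coeff: v1*b12 - v3*b23 = (3)*(-2) - (-3)*(2) = 0
e3 coeff: v1*b13 + v2*b23 = (3)*(2) + (4)*(2) = 14
v _| B = 14*e1 + 0*e2 + 14*e3


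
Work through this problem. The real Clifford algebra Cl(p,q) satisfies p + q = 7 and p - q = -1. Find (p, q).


We need p + q = 7 and p - q = -1.
Adding: 2p = 7 + (-1) = 6, so p = 3.
Then q = 7 - 3 = 4.
(p, q) = (3, 4)


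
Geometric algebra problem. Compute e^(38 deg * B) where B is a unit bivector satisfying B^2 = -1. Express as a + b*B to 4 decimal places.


For a unit bivector B with B^2 = -1, the exponential series gives
e^(theta*B) = cos(theta) + sin(theta)*B (the GA analogue of Euler's formula).
theta = 38 degrees = 0.663225 rad
cos(38 deg) = 0.7880
sin(38 deg) = 0.6157
exp(theta*B) = 0.7880 + 0.6157*B


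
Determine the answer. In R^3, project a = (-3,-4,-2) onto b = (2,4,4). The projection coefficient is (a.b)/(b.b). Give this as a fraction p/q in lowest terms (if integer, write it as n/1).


Projection coefficient = (a . b) / (b . b)
a . b = (-3)*2 + (-4)*4 + (-2)*4
= -6 + (-16) + (-8) = -30
b . b = 2^2 + 4^2 + 4^2
= 4 + 16 + 16 = 36
Coefficient = -30/36
In lowest terms: -5/6


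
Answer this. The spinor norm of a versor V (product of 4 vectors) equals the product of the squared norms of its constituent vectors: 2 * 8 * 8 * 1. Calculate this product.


Spinor norm N(V) = |v1|^2 * |v2|^2 * ... * |v4|^2
= 2 * 8 * 8 * 1
Running product: 2, 16, 128, 128
N(V) = 128


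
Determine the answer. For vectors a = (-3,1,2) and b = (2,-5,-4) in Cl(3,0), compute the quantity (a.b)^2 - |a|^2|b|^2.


a . b = (-3)*2 + 1*(-5) + 2*(-4)
= -6 + (-5) + (-8) = -19
|a|^2 = (-3)^2 + 1^2 + 2^2 = 14
|b|^2 = 2^2 + (-5)^2 + (-4)^2 = 45
(a.b)^2 = (-19)^2 = 361
|a|^2 * |b|^2 = 14 * 45 = 630
Result = 361 - 630 = -269


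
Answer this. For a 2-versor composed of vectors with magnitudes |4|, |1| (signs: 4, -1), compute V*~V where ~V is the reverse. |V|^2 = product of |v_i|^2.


Each vector v_i has |v_i|^2 = s_i^2
Squared scales: 4^2 = 16, (-1)^2 = 1
|V|^2 = 16 * 1
= 16


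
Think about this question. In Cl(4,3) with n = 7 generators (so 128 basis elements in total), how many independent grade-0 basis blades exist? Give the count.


Number of grade-k basis blades in Cl(p,q) with n = p + q is C(n, k).
n = 4 + 3 = 7
C(7, 0) = 7! / (0! * 7!)
= 5040 / (1 * 5040)
= 1


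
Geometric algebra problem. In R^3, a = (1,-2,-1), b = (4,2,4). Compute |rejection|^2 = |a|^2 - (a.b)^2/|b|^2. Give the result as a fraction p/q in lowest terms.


|a|^2 = 1^2 + (-2)^2 + (-1)^2 = 6
|b|^2 = 4^2 + 2^2 + 4^2 = 36
a . b = 1*4 + (-2)*2 + (-1)*4 = -4
(a.b)^2 = (-4)^2 = 16
|rej|^2 = 6 - 16/36
= (216 - 16)/36
= 200/36
In lowest terms: 50/9


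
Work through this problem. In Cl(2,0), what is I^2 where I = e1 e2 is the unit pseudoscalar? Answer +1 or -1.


The pseudoscalar I = e1...e_n (product of all n generators) of Cl(p,q) satisfies I^2 = (-1)^(q + n(n-1)/2).
p = 2, q = 0, n = p + q = 2
n(n-1)/2 = 2 * 1 / 2 = 1
Exponent = q + n(n-1)/2 = 0 + 1 = 1
I^2 = (-1)^1 = -1


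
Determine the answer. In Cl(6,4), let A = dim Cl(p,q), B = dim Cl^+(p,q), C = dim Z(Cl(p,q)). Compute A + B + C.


n = 6 + 4 = 10
Total dim = 2^10 = 1024
Even subalgebra dim = 2^9 = 512
n is even, so center dim = 1
Sum = 1024 + 512 + 1 = 1537


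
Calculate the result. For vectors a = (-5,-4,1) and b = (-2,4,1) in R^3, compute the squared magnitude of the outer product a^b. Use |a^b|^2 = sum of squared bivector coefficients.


a wedge b = (a1*b2 - a2*b1)*e12 + (a1*b3 - a3*b1)*e13 + (a2*b3 - a3*b2)*e23
e12 coeff: (-5)*4 - (-4)*(-2) = -20 - 8 = -28
e13 coeff: (-5)*1 - 1*(-2) = -5 - (-2) = -3
e23 coeff: (-4)*1 - 1*4 = -4 - 4 = -8
|a wedge b|^2 = (-28)^2 + (-3)^2 + (-8)^2
= 784 + 9 + 64
= 857


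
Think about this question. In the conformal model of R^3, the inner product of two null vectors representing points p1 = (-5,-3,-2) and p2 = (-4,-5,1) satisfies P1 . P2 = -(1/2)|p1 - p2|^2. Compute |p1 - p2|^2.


p1 - p2 = (-1, 2, -3)
|p1 - p2|^2 = (-1)^2 + 2^2 + (-3)^2
= 1 + 4 + 9
= 14


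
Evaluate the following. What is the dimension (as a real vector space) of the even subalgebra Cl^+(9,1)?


Even subalgebra dimension = 2^(n-1)
n = 9 + 1 = 10
2^(10 - 1) = 2^9 = 512
Verification: sum of C(10,k) for even k = 1 + 45 + 210 + 210 + 45 + 1 = 512
Result = 512


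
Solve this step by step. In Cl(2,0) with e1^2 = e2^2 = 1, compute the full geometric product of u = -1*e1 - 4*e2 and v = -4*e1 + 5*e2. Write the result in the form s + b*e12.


Expand: (-1*e1 - 4*e2)(-4*e1 + 5*e2)
= (-1)*(-4)*e1e1 + (-1)*5*e1e2 + (-4)*(-4)*e2e1 + (-4)*5*e2e2
Using e1^2 = e2^2 = 1, e2e1 = -e1e2:
Scalar part s = (-1)*(-4) + (-4)*5 = 4 + (-20) = -16
Bivector part b = (-1)*5 - (-4)*(-4) = -5 - 16 = -21
uv = -16 - 21*e12


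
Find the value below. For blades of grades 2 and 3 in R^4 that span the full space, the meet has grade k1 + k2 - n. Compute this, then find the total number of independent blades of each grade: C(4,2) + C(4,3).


Meet grade = grade(A) + grade(B) - n
= 2 + 3 - 4 = 1
C(4,2) = 6
C(4,3) = 4
dim_A + dim_B = 6 + 4 = 10


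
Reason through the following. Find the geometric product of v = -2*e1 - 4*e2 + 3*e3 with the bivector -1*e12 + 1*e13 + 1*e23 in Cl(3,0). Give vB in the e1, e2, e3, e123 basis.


vB has grade-1 (vector) and grade-3 (trivector) parts: vB = (v _| B) + (v ^ B).
Vector part <vB>_1:
  e1: -v2*b12 - v3*b13 = -(-4)*(-1) - (3)*(1) = -7
  e2: v1*b12 - v3*b23 = (-2)*(-1) - (3)*(1) = -1
  e3: v1*b13 + v2*b23 = (-2)*(1) + (-4)*(1) = -6
Trivector part <vB>_3:
  e123: v1*b23 - v2*b13 + v3*b12 = (-2)*(1) - (-4)*(1) + (3)*(-1) = -1
vB = -7*e1 - 1*e2 - 6*e3 - 1*e123


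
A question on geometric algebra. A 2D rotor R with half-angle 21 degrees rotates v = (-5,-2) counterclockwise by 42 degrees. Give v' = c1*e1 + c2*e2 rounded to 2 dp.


Rotor R = cos(21deg) - sin(21deg)*e12
Rotation angle theta = 2 * 21 = 42 degrees
v' = R*v*~R rotates v by theta.
cos(42deg) = 0.7431, sin(42deg) = 0.6691
v'_1 = -5*cos(42deg) - (-2)*sin(42deg)
= -5*0.7431 - (-2)*0.6691
= -2.38
v'_2 = -5*sin(42deg) + (-2)*cos(42deg)
= -5*0.6691 + (-2)*0.7431
= -4.83
v' = -2.38*e1 - 4.83*e2


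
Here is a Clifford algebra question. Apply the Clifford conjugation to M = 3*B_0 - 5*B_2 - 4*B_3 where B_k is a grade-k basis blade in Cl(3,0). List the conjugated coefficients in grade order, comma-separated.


Clifford conjugate sign for grade k: (-1)^(k(k+1)/2)
Grade 0: (-1)^(0*1/2) = (-1)^0 = 1, coeff 3 -> 3
Grade 2: (-1)^(2*3/2) = (-1)^3 = -1, coeff -5 -> 5
Grade 3: (-1)^(3*4/2) = (-1)^6 = 1, coeff -4 -> -4
Conjugated coefficients: 3, 5, -4


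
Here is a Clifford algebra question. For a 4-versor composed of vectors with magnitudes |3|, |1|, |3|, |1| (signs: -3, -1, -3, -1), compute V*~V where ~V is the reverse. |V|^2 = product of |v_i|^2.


Each vector v_i has |v_i|^2 = s_i^2
Squared scales: (-3)^2 = 9, (-1)^2 = 1, (-3)^2 = 9, (-1)^2 = 1
|V|^2 = 9 * 1 * 9 * 1
= 81


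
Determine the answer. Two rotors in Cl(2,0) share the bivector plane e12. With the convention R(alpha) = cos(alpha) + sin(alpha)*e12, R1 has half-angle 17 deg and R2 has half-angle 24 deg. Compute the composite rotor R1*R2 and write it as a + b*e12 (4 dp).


Same-plane rotors commute and their half-angles add:
R1*R2 = cos(a1 + a2) + sin(a1 + a2)*e12.
a1 + a2 = 17 + 24 = 41 deg
cos(41 deg) = 0.7547
sin(41 deg) = 0.6561
R1*R2 = 0.7547 + 0.6561*e12


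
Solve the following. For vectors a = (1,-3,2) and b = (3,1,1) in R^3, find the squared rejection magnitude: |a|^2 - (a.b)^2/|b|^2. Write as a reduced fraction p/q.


|a|^2 = 1^2 + (-3)^2 + 2^2 = 14
|b|^2 = 3^2 + 1^2 + 1^2 = 11
a . b = 1*3 + (-3)*1 + 2*1 = 2
(a.b)^2 = 2^2 = 4
|rej|^2 = 14 - 4/11
= (154 - 4)/11
= 150/11
In lowest terms: 150/11


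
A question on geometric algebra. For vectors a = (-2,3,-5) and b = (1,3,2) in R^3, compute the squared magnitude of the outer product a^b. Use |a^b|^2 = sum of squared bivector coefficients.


a wedge b = (a1*b2 - a2*b1)*e12 + (a1*b3 - a3*b1)*e13 + (a2*b3 - a3*b2)*e23
e12 coeff: (-2)*3 - 3*1 = -6 - 3 = -9
e13 coeff: (-2)*2 - (-5)*1 = -4 - (-5) = 1
e23 coeff: 3*2 - (-5)*3 = 6 - (-15) = 21
|a wedge b|^2 = (-9)^2 + 1^2 + 21^2
= 81 + 1 + 441
= 523


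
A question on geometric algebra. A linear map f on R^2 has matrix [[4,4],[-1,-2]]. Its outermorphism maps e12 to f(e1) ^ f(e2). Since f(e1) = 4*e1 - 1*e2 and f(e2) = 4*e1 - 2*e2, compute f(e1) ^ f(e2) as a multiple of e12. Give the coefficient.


The outermorphism of a linear map f sends e1^e2 to f(e1)^f(e2).
f(e1) = 4*e1 - 1*e2
f(e2) = 4*e1 - 2*e2
f(e1) ^ f(e2) = (4*e1 - 1*e2) ^ (4*e1 - 2*e2)
= 4*(-2)*e12 + (-1)*4*e21
= (-8 - (-4))*e12
= -4*e12
Coefficient = -4


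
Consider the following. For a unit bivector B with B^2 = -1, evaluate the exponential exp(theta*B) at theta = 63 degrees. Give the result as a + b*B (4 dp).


For a unit bivector B with B^2 = -1, the exponential series gives
e^(theta*B) = cos(theta) + sin(theta)*B (the GA analogue of Euler's formula).
theta = 63 degrees = 1.099557 rad
cos(63 deg) = 0.4540
sin(63 deg) = 0.8910
exp(theta*B) = 0.4540 + 0.8910*B


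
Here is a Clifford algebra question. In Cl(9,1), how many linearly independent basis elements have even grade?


Even subalgebra dimension = 2^(n-1)
n = 9 + 1 = 10
2^(10 - 1) = 2^9 = 512
Verification: sum of C(10,k) for even k = 1 + 45 + 210 + 210 + 45 + 1 = 512
Result = 512


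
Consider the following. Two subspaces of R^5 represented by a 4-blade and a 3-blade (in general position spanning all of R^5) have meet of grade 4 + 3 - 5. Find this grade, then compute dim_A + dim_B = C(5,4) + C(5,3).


Meet grade = grade(A) + grade(B) - n
= 4 + 3 - 5 = 2
C(5,4) = 5
C(5,3) = 10
dim_A + dim_B = 5 + 10 = 15


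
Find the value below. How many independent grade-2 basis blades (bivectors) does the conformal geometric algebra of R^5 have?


The conformal model of R^5 uses Cl(6,1) with m = 5 + 2 = 7 generators.
Number of grade-2 blades = C(m, 2) = C(7, 2)
= 7*6/2 = 21


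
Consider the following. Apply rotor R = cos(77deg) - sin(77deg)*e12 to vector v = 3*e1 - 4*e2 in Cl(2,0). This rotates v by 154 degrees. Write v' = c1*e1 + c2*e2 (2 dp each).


Rotor R = cos(77deg) - sin(77deg)*e12
Rotation angle theta = 2 * 77 = 154 degrees
v' = R*v*~R rotates v by theta.
cos(154deg) = -0.8988, sin(154deg) = 0.4384
v'_1 = 3*cos(154deg) - (-4)*sin(154deg)
= 3*(-0.8988) - (-4)*0.4384
= -0.94
v'_2 = 3*sin(154deg) + (-4)*cos(154deg)
= 3*0.4384 + (-4)*(-0.8988)
= 4.91
v' = -0.94*e1 + 4.91*e2


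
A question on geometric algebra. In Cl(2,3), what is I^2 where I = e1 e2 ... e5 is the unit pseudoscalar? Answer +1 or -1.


The pseudoscalar I = e1...e_n (product of all n generators) of Cl(p,q) satisfies I^2 = (-1)^(q + n(n-1)/2).
p = 2, q = 3, n = p + q = 5
n(n-1)/2 = 5 * 4 / 2 = 10
Exponent = q + n(n-1)/2 = 3 + 10 = 13
I^2 = (-1)^13 = -1


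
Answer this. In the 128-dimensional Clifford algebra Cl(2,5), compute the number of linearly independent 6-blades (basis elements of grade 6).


Number of grade-k basis blades in Cl(p,q) with n = p + q is C(n, k).
n = 2 + 5 = 7
C(7, 6) = 7! / (6! * 1!)
= 5040 / (720 * 1)
= 7


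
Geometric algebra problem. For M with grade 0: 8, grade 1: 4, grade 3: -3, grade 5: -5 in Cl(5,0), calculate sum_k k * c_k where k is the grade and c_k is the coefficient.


Grade-weighted sum = sum of grade_k * coefficient_k
0*8 = 0
1*4 = 4
3*(-3) = -9
5*(-5) = -25
Total = 0 + 4 + (-9) + (-25) = -30


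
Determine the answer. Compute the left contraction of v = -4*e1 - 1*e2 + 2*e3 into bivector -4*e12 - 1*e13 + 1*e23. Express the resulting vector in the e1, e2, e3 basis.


Left contraction v _| B = <vB>_1 (grade-1 part of the geometric product vB).
Using e1_|e12 = e2, e2_|e12 = -e1, e1_|e13 = e3, e3_|e13 = -e1, e2_|e23 = e3, e3_|e23 = -e2:
e1 coeff: -v2*b12 - v3*b13 = -(-1)*(-4) - (2)*(-1) = -2
e2 coeff: v1*b12 - v3*b23 = (-4)*(-4) - (2)*(1) = 14
e3 coeff: v1*b13 + v2*b23 = (-4)*(-1) + (-1)*(1) = 3
v _| B = -2*e1 + 14*e2 + 3*e3


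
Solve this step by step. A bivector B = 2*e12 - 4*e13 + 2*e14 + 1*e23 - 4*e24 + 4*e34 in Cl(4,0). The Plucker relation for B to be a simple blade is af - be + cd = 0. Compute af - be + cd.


Plucker relation: af - be + cd
a*f = 2*4 = 8
b*e = (-4)*(-4) = 16
c*d = 2*1 = 2
af - be + cd = 8 - 16 + 2
= -6


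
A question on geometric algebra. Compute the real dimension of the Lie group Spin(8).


Spin(n) double-covers SO(n); both have Lie algebra so(n) of dimension n(n-1)/2.
n = 8
n(n-1) = 8 * 7 = 56
dim Spin(8) = 56/2 = 28


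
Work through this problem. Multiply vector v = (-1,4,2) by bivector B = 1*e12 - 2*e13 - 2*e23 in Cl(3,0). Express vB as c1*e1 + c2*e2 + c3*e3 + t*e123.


vB has grade-1 (vector) and grade-3 (trivector) parts: vB = (v _| B) + (v ^ B).
Vector part <vB>_1:
  e1: -v2*b12 - v3*b13 = -(4)*(1) - (2)*(-2) = 0
  e2: v1*b12 - v3*b23 = (-1)*(1) - (2)*(-2) = 3
  e3: v1*b13 + v2*b23 = (-1)*(-2) + (4)*(-2) = -6
Trivector part <vB>_3:
  e123: v1*b23 - v2*b13 + v3*b12 = (-1)*(-2) - (4)*(-2) + (2)*(1) = 12
vB = 0*e1 + 3*e2 - 6*e3 + 12*e123


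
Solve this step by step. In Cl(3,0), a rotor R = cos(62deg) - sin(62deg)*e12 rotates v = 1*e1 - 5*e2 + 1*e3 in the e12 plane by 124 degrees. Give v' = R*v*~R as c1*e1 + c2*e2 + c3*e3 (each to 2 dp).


Rotor R = cos(62deg) - sin(62deg)*e12
Rotation angle theta = 2 * 62 = 124 degrees in the e12 plane (e1 -> e2).
The component perpendicular to the plane (e3) is invariant: v'_3 = v3 = 1.00
cos(124deg) = -0.5592, sin(124deg) = 0.8290
v'_1 = v1*cos(theta) - v2*sin(theta) = 1*(-0.5592) - (-5)*0.8290 = 3.59
v'_2 = v1*sin(theta) + v2*cos(theta) = 1*0.8290 + (-5)*(-0.5592) = 3.63
v' = 3.59*e1 + 3.63*e2 + 1.00*e3


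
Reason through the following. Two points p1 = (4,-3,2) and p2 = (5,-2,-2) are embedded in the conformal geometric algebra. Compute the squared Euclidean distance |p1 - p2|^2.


p1 - p2 = (-1, -1, 4)
|p1 - p2|^2 = (-1)^2 + (-1)^2 + 4^2
= 1 + 1 + 16
= 18


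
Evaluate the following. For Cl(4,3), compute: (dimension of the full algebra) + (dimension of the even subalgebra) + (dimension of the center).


n = 4 + 3 = 7
Total dim = 2^7 = 128
Even subalgebra dim = 2^6 = 64
n is odd, so center dim = 2
Sum = 128 + 64 + 2 = 194


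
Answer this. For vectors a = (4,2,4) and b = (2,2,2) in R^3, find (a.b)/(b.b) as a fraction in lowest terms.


Projection coefficient = (a . b) / (b . b)
a . b = 4*2 + 2*2 + 4*2
= 8 + 4 + 8 = 20
b . b = 2^2 + 2^2 + 2^2
= 4 + 4 + 4 = 12
Coefficient = 20/12
In lowest terms: 5/3


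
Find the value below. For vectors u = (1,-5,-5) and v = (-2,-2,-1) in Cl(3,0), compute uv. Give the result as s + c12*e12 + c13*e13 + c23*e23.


In Cl(3,0): e_i^2 = 1, e_ie_j = -e_je_i for i != j.
Scalar part = u . v = 1*(-2) + (-5)*(-2) + (-5)*(-1)
= -2 + 10 + 5 = 13
e12 coeff = 1*(-2) - (-5)*(-2) = -2 - 10 = -12
e13 coeff = 1*(-1) - (-5)*(-2) = -1 - 10 = -11
e23 coeff = (-5)*(-1) - (-5)*(-2) = 5 - 10 = -5
uv = 13 - 12*e12 - 11*e13 - 5*e23


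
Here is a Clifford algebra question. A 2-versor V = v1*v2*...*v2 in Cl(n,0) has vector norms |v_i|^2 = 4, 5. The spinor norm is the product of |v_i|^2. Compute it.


Spinor norm N(V) = |v1|^2 * |v2|^2 * ... * |v2|^2
= 4 * 5
Running product: 4, 20
N(V) = 20


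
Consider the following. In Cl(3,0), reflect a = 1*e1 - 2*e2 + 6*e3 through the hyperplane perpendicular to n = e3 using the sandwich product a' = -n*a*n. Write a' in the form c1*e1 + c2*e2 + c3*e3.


Reflection formula: a' = -n*a*n, with n = e3 (unit vector, n^2 = 1).
For reflection through hyperplane perp to e3:
The component along e3 flips sign, others stay.
a = (1, -2, 6)
a' = (1, -2, -6)
a' = 1*e1 - 2*e2 - 6*e3


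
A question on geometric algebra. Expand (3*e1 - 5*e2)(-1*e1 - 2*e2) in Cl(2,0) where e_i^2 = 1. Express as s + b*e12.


Expand: (3*e1 - 5*e2)(-1*e1 - 2*e2)
= 3*(-1)*e1e1 + 3*(-2)*e1e2 + (-5)*(-1)*e2e1 + (-5)*(-2)*e2e2
Using e1^2 = e2^2 = 1, e2e1 = -e1e2:
Scalar part s = 3*(-1) + (-5)*(-2) = -3 + 10 = 7
Bivector part b = 3*(-2) - (-5)*(-1) = -6 - 5 = -11
uv = 7 - 11*e12


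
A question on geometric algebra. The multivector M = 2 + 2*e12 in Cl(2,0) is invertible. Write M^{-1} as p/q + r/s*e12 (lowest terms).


M = 2 + 2*e12, where e12^2 = -1.
Since M commutes with its reverse ~M = a - b*e12, M * ~M = a^2 - b^2*e12^2 = a^2 + b^2.
So M^{-1} = ~M / (a^2 + b^2) = (a - b*e12)/(a^2 + b^2).
a^2 + b^2 = 4 + 4 = 8
Scalar part = 2/8 = 1/4
Bivector coeff = -2/8 = -1/4
M^{-1} = 1/4 - 1/4*e12


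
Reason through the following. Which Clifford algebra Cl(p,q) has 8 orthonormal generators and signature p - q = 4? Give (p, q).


We need p + q = 8 and p - q = 4.
Adding: 2p = 8 + 4 = 12, so p = 6.
Then q = 8 - 6 = 2.
(p, q) = (6, 2)


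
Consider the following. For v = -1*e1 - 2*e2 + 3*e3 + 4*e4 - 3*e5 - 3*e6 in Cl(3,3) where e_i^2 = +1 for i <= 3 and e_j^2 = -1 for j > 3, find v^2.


v^2 = sum of c_i^2 * e_i^2
Positive signature terms (e_i^2 = +1): (-1)^2 + (-2)^2 + 3^2 = 14
Negative signature terms (e_j^2 = -1): 4^2 + (-3)^2 + (-3)^2 = 34
v^2 = 14 - 34 = -20


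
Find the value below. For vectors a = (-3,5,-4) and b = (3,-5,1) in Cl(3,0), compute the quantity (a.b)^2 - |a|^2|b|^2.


a . b = (-3)*3 + 5*(-5) + (-4)*1
= -9 + (-25) + (-4) = -38
|a|^2 = (-3)^2 + 5^2 + (-4)^2 = 50
|b|^2 = 3^2 + (-5)^2 + 1^2 = 35
(a.b)^2 = (-38)^2 = 1444
|a|^2 * |b|^2 = 50 * 35 = 1750
Result = 1444 - 1750 = -306


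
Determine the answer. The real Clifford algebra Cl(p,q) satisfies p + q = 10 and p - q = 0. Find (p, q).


We need p + q = 10 and p - q = 0.
Adding: 2p = 10 + 0 = 10, so p = 5.
Then q = 10 - 5 = 5.
(p, q) = (5, 5)


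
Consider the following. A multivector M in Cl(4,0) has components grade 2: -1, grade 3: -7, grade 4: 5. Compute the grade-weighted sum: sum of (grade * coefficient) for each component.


Grade-weighted sum = sum of grade_k * coefficient_k
2*(-1) = -2
3*(-7) = -21
4*5 = 20
Total = -2 + (-21) + 20 = -3


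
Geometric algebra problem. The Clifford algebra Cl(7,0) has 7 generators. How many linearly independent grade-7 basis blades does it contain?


Number of grade-k basis blades in Cl(p,q) with n = p + q is C(n, k).
n = 7 + 0 = 7
C(7, 7) = 7! / (7! * 0!)
= 5040 / (5040 * 1)
= 1


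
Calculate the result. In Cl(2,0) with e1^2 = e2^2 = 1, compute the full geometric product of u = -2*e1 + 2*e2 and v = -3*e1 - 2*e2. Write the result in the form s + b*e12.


Expand: (-2*e1 + 2*e2)(-3*e1 - 2*e2)
= (-2)*(-3)*e1e1 + (-2)*(-2)*e1e2 + 2*(-3)*e2e1 + 2*(-2)*e2e2
Using e1^2 = e2^2 = 1, e2e1 = -e1e2:
Scalar part s = (-2)*(-3) + 2*(-2) = 6 + (-4) = 2
Bivector part b = (-2)*(-2) - 2*(-3) = 4 - (-6) = 10
uv = 2 + 10*e12


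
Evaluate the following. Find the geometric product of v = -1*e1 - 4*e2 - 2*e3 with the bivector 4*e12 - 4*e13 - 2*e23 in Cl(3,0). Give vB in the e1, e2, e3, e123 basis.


vB has grade-1 (vector) and grade-3 (trivector) parts: vB = (v _| B) + (v ^ B).
Vector part <vB>_1:
  e1: -v2*b12 - v3*b13 = -(-4)*(4) - (-2)*(-4) = 8
  e2: v1*b12 - v3*b23 = (-1)*(4) - (-2)*(-2) = -8
  e3: v1*b13 + v2*b23 = (-1)*(-4) + (-4)*(-2) = 12
Trivector part <vB>_3:
  e123: v1*b23 - v2*b13 + v3*b12 = (-1)*(-2) - (-4)*(-4) + (-2)*(4) = -22
vB = 8*e1 - 8*e2 + 12*e3 - 22*e123


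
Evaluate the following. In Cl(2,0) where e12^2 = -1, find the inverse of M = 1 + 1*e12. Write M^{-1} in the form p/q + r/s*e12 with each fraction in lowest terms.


M = 1 + 1*e12, where e12^2 = -1.
Since M commutes with its reverse ~M = a - b*e12, M * ~M = a^2 - b^2*e12^2 = a^2 + b^2.
So M^{-1} = ~M / (a^2 + b^2) = (a - b*e12)/(a^2 + b^2).
a^2 + b^2 = 1 + 1 = 2
Scalar part = 1/2 = 1/2
Bivector coeff = -1/2 = -1/2
M^{-1} = 1/2 - 1/2*e12


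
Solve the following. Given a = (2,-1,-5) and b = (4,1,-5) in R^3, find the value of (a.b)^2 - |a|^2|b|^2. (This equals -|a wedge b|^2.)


a . b = 2*4 + (-1)*1 + (-5)*(-5)
= 8 + (-1) + 25 = 32
|a|^2 = 2^2 + (-1)^2 + (-5)^2 = 30
|b|^2 = 4^2 + 1^2 + (-5)^2 = 42
(a.b)^2 = 32^2 = 1024
|a|^2 * |b|^2 = 30 * 42 = 1260
Result = 1024 - 1260 = -236


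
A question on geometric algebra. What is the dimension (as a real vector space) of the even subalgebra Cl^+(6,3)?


Even subalgebra dimension = 2^(n-1)
n = 6 + 3 = 9
2^(9 - 1) = 2^8 = 256
Verification: sum of C(9,k) for even k = 1 + 36 + 126 + 84 + 9 = 256
Result = 256


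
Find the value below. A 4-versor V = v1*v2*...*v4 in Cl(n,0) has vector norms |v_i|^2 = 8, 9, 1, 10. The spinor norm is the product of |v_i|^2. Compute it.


Spinor norm N(V) = |v1|^2 * |v2|^2 * ... * |v4|^2
= 8 * 9 * 1 * 10
Running product: 8, 72, 72, 720
N(V) = 720


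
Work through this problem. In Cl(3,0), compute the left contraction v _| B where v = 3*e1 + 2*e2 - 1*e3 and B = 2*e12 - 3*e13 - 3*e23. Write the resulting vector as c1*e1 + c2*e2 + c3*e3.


Left contraction v _| B = <vB>_1 (grade-1 part of the geometric product vB).
Using e1_|e12 = e2, e2_|e12 = -e1, e1_|e13 = e3, e3_|e13 = -e1, e2_|e23 = e3, e3_|e23 = -e2:
e1 coeff: -v2*b12 - v3*b13 = -(2)*(2) - (-1)*(-3) = -7
e2 coeff: v1*b12 - v3*b23 = (3)*(2) - (-1)*(-3) = 3
e3 coeff: v1*b13 + v2*b23 = (3)*(-3) + (2)*(-3) = -15
v _| B = -7*e1 + 3*e2 - 15*e3


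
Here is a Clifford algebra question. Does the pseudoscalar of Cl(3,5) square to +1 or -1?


The pseudoscalar I = e1...e_n (product of all n generators) of Cl(p,q) satisfies I^2 = (-1)^(q + n(n-1)/2).
p = 3, q = 5, n = p + q = 8
n(n-1)/2 = 8 * 7 / 2 = 28
Exponent = q + n(n-1)/2 = 5 + 28 = 33
I^2 = (-1)^33 = -1


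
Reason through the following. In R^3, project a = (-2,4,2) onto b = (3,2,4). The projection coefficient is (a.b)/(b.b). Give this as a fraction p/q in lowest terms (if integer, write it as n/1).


Projection coefficient = (a . b) / (b . b)
a . b = (-2)*3 + 4*2 + 2*4
= -6 + 8 + 8 = 10
b . b = 3^2 + 2^2 + 4^2
= 9 + 4 + 16 = 29
Coefficient = 10/29
In lowest terms: 10/29


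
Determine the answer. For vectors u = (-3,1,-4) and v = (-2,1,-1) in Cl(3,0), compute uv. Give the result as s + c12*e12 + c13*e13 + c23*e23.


In Cl(3,0): e_i^2 = 1, e_ie_j = -e_je_i for i != j.
Scalar part = u . v = (-3)*(-2) + 1*1 + (-4)*(-1)
= 6 + 1 + 4 = 11
e12 coeff = (-3)*1 - 1*(-2) = -3 - (-2) = -1
e13 coeff = (-3)*(-1) - (-4)*(-2) = 3 - 8 = -5
e23 coeff = 1*(-1) - (-4)*1 = -1 - (-4) = 3
uv = 11 - 1*e12 - 5*e13 + 3*e23


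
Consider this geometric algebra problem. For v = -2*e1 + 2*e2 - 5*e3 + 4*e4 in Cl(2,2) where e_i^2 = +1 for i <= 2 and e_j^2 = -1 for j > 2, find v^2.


v^2 = sum of c_i^2 * e_i^2
Positive signature terms (e_i^2 = +1): (-2)^2 + 2^2 = 8
Negative signature terms (e_j^2 = -1): (-5)^2 + 4^2 = 41
v^2 = 8 - 41 = -33
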